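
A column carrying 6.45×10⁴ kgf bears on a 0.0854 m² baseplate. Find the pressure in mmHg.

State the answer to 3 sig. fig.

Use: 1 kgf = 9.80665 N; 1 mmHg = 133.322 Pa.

5.56×10⁴ mmHg

6.45×10⁴ kgf × 9.80665 = 632529 N
P = F / A = 632529 N / 0.0854 m² = 7.40666×10⁶ Pa
7.40666×10⁶ Pa ÷ (133.322 Pa/mmHg) = 55554.7 mmHg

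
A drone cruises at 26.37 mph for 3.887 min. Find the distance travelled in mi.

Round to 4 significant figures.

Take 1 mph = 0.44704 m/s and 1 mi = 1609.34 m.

1.708 mi

26.37 mph × 0.44704 = 11.7884 m/s
3.887 min × 60 = 233.22 s
d = v × t = 11.7884 m/s × 233.22 s = 2749.29 m
2749.29 m ÷ (1609.34 m/mi) = 1.70833 mi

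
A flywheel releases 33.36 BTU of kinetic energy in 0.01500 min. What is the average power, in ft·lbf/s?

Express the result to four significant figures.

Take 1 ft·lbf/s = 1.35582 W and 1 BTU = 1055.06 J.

33.36 BTU × 1055.06 = 35196.8 J
0.01500 min × 60 = 0.9 s
P = E / t = 35196.8 J / 0.9 s = 39107.6 W
39107.6 W ÷ (1.35582 W/ft·lbf/s) = 28844.2 ft·lbf/s

2.884×10⁴ ft·lbf/s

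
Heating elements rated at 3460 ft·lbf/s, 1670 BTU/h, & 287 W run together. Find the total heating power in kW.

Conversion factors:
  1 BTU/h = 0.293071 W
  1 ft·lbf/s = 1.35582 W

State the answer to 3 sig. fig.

3460 ft·lbf/s × 1.35582 → 4691.14 W
1670 BTU/h × 0.293071 → 489.429 W
287 W (already W)
Total: 4691.14 + 489.429 + 287 = 5467.57 W
In kW: 5467.57 / 1000 = 5.46757 kW

5.47 kW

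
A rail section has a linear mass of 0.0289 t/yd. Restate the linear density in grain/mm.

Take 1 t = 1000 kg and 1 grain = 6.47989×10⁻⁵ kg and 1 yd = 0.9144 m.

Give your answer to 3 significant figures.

0.0289 t/yd × 1000 kg/t ÷ 0.9144 m/yd = 31.6054 kg/m
31.6054 kg/m ÷ 6.47989×10⁻⁵ kg/grain × 0.001 m/mm = 487.746 grain/mm

488 grain/mm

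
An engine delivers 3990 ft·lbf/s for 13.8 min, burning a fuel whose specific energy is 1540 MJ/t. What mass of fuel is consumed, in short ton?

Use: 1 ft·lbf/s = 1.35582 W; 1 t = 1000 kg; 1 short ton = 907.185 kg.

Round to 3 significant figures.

3990 ft·lbf/s → 5409.72 W
13.8 min → 828 s
E = P × t = 5409.72 × 828 = 4.47925×10⁶ J
1540 MJ/t → 1.54×10⁶ J/kg
m = E / e_s = 4.47925×10⁶ / 1.54×10⁶ = 2.9086 kg
In short ton: 2.9086 / 907.185 = 0.00320618 short ton

0.00321 short ton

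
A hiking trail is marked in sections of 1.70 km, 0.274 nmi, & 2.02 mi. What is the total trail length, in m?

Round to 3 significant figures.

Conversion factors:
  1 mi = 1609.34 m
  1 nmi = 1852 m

1.70 km × 1000 = 1700 m
0.274 nmi × 1852 = 507.448 m
2.02 mi × 1609.34 = 3250.87 m
Sum: 1700 + 507.448 + 3250.87 = 5458.32 m

5460 m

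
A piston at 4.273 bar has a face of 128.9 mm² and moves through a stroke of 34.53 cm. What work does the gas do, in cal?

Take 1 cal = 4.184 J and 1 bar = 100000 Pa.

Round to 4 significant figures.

4.273 bar → 427300 Pa
128.9 mm² → 1.289×10⁻⁴ m²
F = P × A = 427300 × 1.289×10⁻⁴ = 55.079 N
34.53 cm → 0.3453 m
W = F × d = 55.079 × 0.3453 = 19.0188 J
In cal: 19.0188 / 4.184 = 4.5456 cal

4.546 cal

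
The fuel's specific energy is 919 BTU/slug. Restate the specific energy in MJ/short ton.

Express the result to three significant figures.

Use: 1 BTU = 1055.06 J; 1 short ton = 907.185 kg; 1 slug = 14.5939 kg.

60.3 MJ/short ton

919 BTU/slug × 1055.06 J/BTU ÷ 14.5939 kg/slug = 66438.7 J/kg
66438.7 J/kg ÷ 1000000 J/MJ × 907.185 kg/short ton = 60.2722 MJ/short ton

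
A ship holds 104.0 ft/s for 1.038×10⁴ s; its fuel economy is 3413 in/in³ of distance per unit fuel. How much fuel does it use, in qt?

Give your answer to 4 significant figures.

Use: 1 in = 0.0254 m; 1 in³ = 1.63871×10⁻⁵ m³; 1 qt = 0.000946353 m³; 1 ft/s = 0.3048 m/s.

104.0 ft/s → 31.6992 m/s
d = v × t = 31.6992 × 10380 = 329038 m
3413 in/in³ → 5.29015×10⁶ m/m³
V = d / (distance per unit fuel) = 329038 / 5.29015×10⁶ = 0.0621982 m³
In qt: 0.0621982 / 0.000946353 = 65.7241 qt

65.72 qt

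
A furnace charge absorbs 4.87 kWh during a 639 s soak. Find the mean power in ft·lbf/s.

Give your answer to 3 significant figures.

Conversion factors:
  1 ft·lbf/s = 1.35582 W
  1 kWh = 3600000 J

4.87 kWh × 3600000 → 1.7532×10⁷ J
P = E / t = 1.7532×10⁷ J / 639 s = 27436.6 W
27436.6 W ÷ (1.35582 W/ft·lbf/s) = 20236.2 ft·lbf/s

2.02×10⁴ ft·lbf/s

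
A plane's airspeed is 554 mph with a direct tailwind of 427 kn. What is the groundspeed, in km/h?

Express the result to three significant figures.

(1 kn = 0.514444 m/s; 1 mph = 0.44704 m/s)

1680 km/h

554 mph × 0.44704 → 247.66 m/s
427 kn × 0.514444 → 219.668 m/s
Total: 247.66 + 219.668 = 467.328 m/s
In km/h: 467.328 / (1/3.6) = 1682.38 km/h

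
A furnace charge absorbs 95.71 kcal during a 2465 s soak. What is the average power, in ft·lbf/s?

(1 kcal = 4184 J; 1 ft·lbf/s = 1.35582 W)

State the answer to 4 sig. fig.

95.71 kcal × 4184 → 400451 J
P = E / t = 400451 J / 2465 s = 162.455 W
162.455 W ÷ (1.35582 W/ft·lbf/s) = 119.82 ft·lbf/s

119.8 ft·lbf/s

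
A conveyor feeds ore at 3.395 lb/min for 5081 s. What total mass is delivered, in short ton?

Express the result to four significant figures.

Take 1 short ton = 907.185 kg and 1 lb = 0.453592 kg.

0.1437 short ton

3.395 lb/min → 0.0256657 kg/s
m = ṁ × t = 0.0256657 × 5081 = 130.407 kg
In short ton: 130.407 / 907.185 = 0.143749 short ton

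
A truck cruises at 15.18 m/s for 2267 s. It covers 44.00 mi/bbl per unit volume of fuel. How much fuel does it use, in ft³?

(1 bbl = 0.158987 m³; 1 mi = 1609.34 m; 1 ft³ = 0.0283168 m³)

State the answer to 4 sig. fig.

d = v × t = 15.18 × 2267 = 34413.1 m
44.00 mi/bbl → 445388 m/m³
V = d / (distance per unit fuel) = 34413.1 / 445388 = 0.0772654 m³
In ft³: 0.0772654 / 0.0283168 = 2.72861 ft³

2.729 ft³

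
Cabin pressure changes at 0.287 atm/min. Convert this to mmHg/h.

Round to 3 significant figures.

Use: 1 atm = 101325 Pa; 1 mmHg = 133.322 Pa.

0.287 atm/min × 101325 Pa/atm ÷ 60 s/min = 484.671 Pa/s
484.671 Pa/s ÷ 133.322 Pa/mmHg × 3600 s/h = 13087.2 mmHg/h

1.31×10⁴ mmHg/h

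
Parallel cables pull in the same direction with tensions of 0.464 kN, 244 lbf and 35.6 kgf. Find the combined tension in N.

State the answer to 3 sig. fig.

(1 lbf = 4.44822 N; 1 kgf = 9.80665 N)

1900 N

0.464 kN × 1000 → 464 N
244 lbf × 4.44822 → 1085.37 N
35.6 kgf × 9.80665 → 349.117 N
Total: 464 + 1085.37 + 349.117 = 1898.49 N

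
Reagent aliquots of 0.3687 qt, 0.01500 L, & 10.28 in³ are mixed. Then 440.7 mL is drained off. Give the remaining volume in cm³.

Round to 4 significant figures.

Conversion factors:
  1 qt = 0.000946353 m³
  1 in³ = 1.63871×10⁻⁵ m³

91.68 cm³

0.3687 qt × 0.000946353 = 3.4892×10⁻⁴ m³
0.01500 L × 0.001 = 1.5×10⁻⁵ m³
10.28 in³ × 1.63871×10⁻⁵ = 1.68459×10⁻⁴ m³
440.7 mL × 10⁻⁶ = 4.407×10⁻⁴ m³
Net: 3.4892×10⁻⁴ + 1.5×10⁻⁵ + 1.68459×10⁻⁴ − 4.407×10⁻⁴ = 9.1679×10⁻⁵ m³
In cm³: 9.1679×10⁻⁵ / 10⁻⁶ = 91.679 cm³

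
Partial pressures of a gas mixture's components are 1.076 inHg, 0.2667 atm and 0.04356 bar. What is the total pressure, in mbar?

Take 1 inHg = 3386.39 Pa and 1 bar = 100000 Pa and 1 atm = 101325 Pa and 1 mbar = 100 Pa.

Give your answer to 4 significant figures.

1.076 inHg × 3386.39 → 3643.76 Pa
0.2667 atm × 101325 → 27023.4 Pa
0.04356 bar × 100000 → 4356 Pa
Combined: 3643.76 + 27023.4 + 4356 = 35023.2 Pa
In mbar: 35023.2 / 100 = 350.232 mbar

350.2 mbar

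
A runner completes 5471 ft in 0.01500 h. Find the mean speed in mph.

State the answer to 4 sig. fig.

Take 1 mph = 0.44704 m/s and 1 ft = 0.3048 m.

5471 ft × 0.3048 → 1667.56 m
0.01500 h × 3600 → 54 s
v = d / t = 1667.56 m / 54 s = 30.8807 m/s
30.8807 m/s ÷ (0.44704 m/s/mph) = 69.0782 mph

69.08 mph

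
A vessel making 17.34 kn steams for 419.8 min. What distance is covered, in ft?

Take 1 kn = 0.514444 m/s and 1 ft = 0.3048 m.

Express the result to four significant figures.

17.34 kn × 0.514444 = 8.92046 m/s
419.8 min × 60 = 25188 s
d = v × t = 8.92046 m/s × 25188 s = 224689 m
224689 m ÷ (0.3048 m/ft) = 737169 ft

7.372×10⁵ ft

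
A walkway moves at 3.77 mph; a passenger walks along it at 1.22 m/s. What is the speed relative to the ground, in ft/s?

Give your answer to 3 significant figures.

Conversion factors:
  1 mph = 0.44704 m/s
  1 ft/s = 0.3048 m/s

9.53 ft/s

3.77 mph × 0.44704 = 1.68534 m/s
1.22 m/s (already m/s)
Sum: 1.68534 + 1.22 = 2.90534 m/s
In ft/s: 2.90534 / 0.3048 = 9.53196 ft/s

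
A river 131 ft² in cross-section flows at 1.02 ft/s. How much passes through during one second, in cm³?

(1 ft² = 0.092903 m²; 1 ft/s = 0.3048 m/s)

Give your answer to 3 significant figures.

1.02 ft/s × 0.3048 → 0.310896 m/s
131 ft² × 0.092903 → 12.1703 m²
V = v × A × t = 0.310896 m/s × 12.1703 m² × 1 s = 3.7837 m³
3.7837 m³ ÷ (10⁻⁶ m³/cm³) = 3.7837×10⁶ cm³

3.78×10⁶ cm³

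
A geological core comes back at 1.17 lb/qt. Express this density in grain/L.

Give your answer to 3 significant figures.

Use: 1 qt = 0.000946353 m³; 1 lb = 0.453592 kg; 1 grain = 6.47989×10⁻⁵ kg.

8650 grain/L

1.17 lb/qt × 0.453592 kg/lb ÷ 0.000946353 m³/qt = 560.787 kg/m³
560.787 kg/m³ ÷ 6.47989×10⁻⁵ kg/grain × 0.001 m³/L = 8654.27 grain/L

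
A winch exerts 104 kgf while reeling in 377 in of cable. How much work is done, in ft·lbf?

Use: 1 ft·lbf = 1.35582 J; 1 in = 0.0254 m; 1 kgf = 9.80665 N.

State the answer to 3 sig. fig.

7200 ft·lbf

104 kgf × 9.80665 → 1019.89 N
377 in × 0.0254 → 9.5758 m
W = F × d = 1019.89 N × 9.5758 m = 9766.26 J
9766.26 J ÷ (1.35582 J/ft·lbf) = 7203.21 ft·lbf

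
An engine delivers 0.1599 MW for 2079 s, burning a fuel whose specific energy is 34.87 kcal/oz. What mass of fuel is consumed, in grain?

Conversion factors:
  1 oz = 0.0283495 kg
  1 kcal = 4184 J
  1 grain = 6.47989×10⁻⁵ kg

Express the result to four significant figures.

9.969×10⁵ grain

0.1599 MW → 159900 W
E = P × t = 159900 × 2079 = 3.32432×10⁸ J
34.87 kcal/oz → 5.14634×10⁶ J/kg
m = E / e_s = 3.32432×10⁸ / 5.14634×10⁶ = 64.5958 kg
In grain: 64.5958 / 6.47989×10⁻⁵ = 996866 grain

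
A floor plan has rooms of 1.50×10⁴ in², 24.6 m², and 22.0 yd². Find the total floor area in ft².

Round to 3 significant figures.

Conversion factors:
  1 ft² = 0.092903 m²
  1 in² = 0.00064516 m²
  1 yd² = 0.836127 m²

567 ft²

1.50×10⁴ in² × 0.00064516 = 9.6774 m²
24.6 m² (already m²)
22.0 yd² × 0.836127 = 18.3948 m²
Total: 9.6774 + 24.6 + 18.3948 = 52.6722 m²
In ft²: 52.6722 / 0.092903 = 566.959 ft²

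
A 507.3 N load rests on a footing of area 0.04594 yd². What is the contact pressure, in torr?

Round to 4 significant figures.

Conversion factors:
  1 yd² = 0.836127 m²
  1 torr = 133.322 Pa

99.06 torr

0.04594 yd² × 0.836127 = 0.0384117 m²
P = F / A = 507.3 N / 0.0384117 m² = 13206.9 Pa
13206.9 Pa ÷ (133.322 Pa/torr) = 99.0602 torr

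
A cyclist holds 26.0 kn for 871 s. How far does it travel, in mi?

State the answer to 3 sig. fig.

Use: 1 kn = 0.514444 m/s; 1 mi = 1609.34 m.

26.0 kn × 0.514444 = 13.3755 m/s
d = v × t = 13.3755 m/s × 871 s = 11650.1 m
11650.1 m ÷ (1609.34 m/mi) = 7.23905 mi

7.24 mi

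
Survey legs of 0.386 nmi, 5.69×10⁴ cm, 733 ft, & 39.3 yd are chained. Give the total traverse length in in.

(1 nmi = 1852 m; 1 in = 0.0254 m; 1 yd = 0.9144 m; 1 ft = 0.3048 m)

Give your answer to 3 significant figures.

6.08×10⁴ in

0.386 nmi × 1852 = 714.872 m
5.69×10⁴ cm × 0.01 = 569 m
733 ft × 0.3048 = 223.418 m
39.3 yd × 0.9144 = 35.9359 m
Combined: 714.872 + 569 + 223.418 + 35.9359 = 1543.23 m
In in: 1543.23 / 0.0254 = 60757.1 in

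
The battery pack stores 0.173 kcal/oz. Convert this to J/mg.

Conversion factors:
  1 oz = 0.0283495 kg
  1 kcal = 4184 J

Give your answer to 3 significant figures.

0.0255 J/mg

0.173 kcal/oz × 4184 J/kcal ÷ 0.0283495 kg/oz = 25532.4 J/kg
25532.4 J/kg × 10⁻⁶ kg/mg = 0.0255324 J/mg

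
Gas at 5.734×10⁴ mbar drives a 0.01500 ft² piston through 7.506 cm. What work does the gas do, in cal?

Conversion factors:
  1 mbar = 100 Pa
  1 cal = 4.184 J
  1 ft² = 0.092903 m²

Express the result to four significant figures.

5.734×10⁴ mbar → 5.734×10⁶ Pa
0.01500 ft² → 0.00139354 m²
F = P × A = 5.734×10⁶ × 0.00139354 = 7990.56 N
7.506 cm → 0.07506 m
W = F × d = 7990.56 × 0.07506 = 599.771 J
In cal: 599.771 / 4.184 = 143.349 cal

143.3 cal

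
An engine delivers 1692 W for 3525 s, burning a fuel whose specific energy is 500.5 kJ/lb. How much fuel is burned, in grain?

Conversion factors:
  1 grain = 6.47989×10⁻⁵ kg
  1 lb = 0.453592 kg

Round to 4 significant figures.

E = P × t = 1692 × 3525 = 5.9643×10⁶ J
500.5 kJ/lb → 1.10341×10⁶ J/kg
m = E / e_s = 5.9643×10⁶ / 1.10341×10⁶ = 5.40533 kg
In grain: 5.40533 / 6.47989×10⁻⁵ = 83417 grain

8.342×10⁴ grain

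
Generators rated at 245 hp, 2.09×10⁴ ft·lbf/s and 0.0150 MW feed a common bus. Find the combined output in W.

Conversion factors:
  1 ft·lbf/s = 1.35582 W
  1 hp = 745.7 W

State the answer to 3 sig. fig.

2.26×10⁵ W

245 hp × 745.7 → 182696 W
2.09×10⁴ ft·lbf/s × 1.35582 → 28336.6 W
0.0150 MW × 1000000 → 15000 W
Sum: 182696 + 28336.6 + 15000 = 226033 W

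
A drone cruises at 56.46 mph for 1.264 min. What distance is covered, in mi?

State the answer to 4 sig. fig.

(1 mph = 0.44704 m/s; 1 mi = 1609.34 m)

1.189 mi

56.46 mph × 0.44704 → 25.2399 m/s
1.264 min × 60 → 75.84 s
d = v × t = 25.2399 m/s × 75.84 s = 1914.19 m
1914.19 m ÷ (1609.34 m/mi) = 1.18943 mi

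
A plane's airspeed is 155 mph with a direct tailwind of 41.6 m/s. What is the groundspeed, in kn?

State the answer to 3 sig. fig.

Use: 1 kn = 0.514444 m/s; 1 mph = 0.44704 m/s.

216 kn

155 mph × 0.44704 → 69.2912 m/s
41.6 m/s (already m/s)
Total: 69.2912 + 41.6 = 110.891 m/s
In kn: 110.891 / 0.514444 = 215.555 kn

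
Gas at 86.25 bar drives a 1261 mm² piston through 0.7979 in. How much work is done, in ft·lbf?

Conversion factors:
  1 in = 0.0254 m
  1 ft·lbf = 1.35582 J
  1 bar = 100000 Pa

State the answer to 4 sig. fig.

86.25 bar → 8.625×10⁶ Pa
1261 mm² → 0.001261 m²
F = P × A = 8.625×10⁶ × 0.001261 = 10876.1 N
0.7979 in → 0.0202667 m
W = F × d = 10876.1 × 0.0202667 = 220.423 J
In ft·lbf: 220.423 / 1.35582 = 162.575 ft·lbf

162.6 ft·lbf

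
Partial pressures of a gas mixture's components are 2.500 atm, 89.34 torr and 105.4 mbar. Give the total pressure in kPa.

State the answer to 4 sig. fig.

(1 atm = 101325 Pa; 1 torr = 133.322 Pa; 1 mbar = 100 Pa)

2.500 atm × 101325 = 253312 Pa
89.34 torr × 133.322 = 11911 Pa
105.4 mbar × 100 = 10540 Pa
Combined: 253312 + 11911 + 10540 = 275763 Pa
In kPa: 275763 / 1000 = 275.763 kPa

275.8 kPa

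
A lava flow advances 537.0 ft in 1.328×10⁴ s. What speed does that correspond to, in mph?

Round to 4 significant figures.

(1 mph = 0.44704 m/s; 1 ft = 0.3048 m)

537.0 ft × 0.3048 → 163.678 m
v = d / t = 163.678 m / 13280 s = 0.0123252 m/s
0.0123252 m/s ÷ (0.44704 m/s/mph) = 0.0275707 mph

0.02757 mph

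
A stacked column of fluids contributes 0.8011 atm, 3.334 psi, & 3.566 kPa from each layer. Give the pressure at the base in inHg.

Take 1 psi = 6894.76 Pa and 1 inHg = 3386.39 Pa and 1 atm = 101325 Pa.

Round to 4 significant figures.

31.81 inHg

0.8011 atm × 101325 = 81171.5 Pa
3.334 psi × 6894.76 = 22987.1 Pa
3.566 kPa × 1000 = 3566 Pa
Sum: 81171.5 + 22987.1 + 3566 = 107725 Pa
In inHg: 107725 / 3386.39 = 31.8112 inHg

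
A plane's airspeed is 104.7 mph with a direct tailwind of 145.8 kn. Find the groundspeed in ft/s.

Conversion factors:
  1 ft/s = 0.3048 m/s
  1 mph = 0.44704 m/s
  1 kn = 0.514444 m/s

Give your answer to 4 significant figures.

399.6 ft/s

104.7 mph × 0.44704 = 46.8051 m/s
145.8 kn × 0.514444 = 75.0059 m/s
Total: 46.8051 + 75.0059 = 121.811 m/s
In ft/s: 121.811 / 0.3048 = 399.642 ft/s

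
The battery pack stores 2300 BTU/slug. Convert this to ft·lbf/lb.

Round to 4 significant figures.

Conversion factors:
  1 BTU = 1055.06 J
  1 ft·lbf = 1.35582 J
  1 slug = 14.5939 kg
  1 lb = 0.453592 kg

5.563×10⁴ ft·lbf/lb

2300 BTU/slug × 1055.06 J/BTU ÷ 14.5939 kg/slug = 166278 J/kg
166278 J/kg ÷ 1.35582 J/ft·lbf × 0.453592 kg/lb = 55628.6 ft·lbf/lb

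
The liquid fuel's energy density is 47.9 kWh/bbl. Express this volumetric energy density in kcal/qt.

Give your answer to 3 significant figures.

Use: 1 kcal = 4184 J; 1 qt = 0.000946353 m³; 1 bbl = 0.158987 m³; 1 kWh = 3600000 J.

47.9 kWh/bbl × 3600000 J/kWh ÷ 0.158987 m³/bbl = 1.08462×10⁹ J/m³
1.08462×10⁹ J/m³ ÷ 4184 J/kcal × 0.000946353 m³/qt = 245.323 kcal/qt

245 kcal/qt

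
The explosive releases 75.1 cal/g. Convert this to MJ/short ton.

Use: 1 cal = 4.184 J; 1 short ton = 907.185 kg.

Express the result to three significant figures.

285 MJ/short ton

75.1 cal/g × 4.184 J/cal ÷ 0.001 kg/g = 314218 J/kg
314218 J/kg ÷ 1000000 J/MJ × 907.185 kg/short ton = 285.054 MJ/short ton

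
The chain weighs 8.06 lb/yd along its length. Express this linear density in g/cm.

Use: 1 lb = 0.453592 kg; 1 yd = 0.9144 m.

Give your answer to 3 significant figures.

8.06 lb/yd × 0.453592 kg/lb ÷ 0.9144 m/yd = 3.9982 kg/m
3.9982 kg/m ÷ 0.001 kg/g × 0.01 m/cm = 39.982 g/cm

40.0 g/cm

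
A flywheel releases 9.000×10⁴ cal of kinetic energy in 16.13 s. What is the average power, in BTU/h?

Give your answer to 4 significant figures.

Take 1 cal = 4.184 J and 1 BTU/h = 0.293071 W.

7.966×10⁴ BTU/h

9.000×10⁴ cal × 4.184 → 376560 J
P = E / t = 376560 J / 16.13 s = 23345.3 W
23345.3 W ÷ (0.293071 W/BTU/h) = 79657.5 BTU/h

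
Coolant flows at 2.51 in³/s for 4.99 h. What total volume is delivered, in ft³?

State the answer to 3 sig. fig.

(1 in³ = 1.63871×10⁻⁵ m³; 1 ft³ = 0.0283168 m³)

26.1 ft³

2.51 in³/s → 4.11316×10⁻⁵ m³/s
4.99 h → 17964 s
V = Q × t = 4.11316×10⁻⁵ × 17964 = 0.738888 m³
In ft³: 0.738888 / 0.0283168 = 26.0936 ft³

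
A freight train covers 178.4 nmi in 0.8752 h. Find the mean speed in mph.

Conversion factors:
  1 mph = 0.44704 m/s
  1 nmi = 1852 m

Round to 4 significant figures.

178.4 nmi × 1852 = 330397 m
0.8752 h × 3600 = 3150.72 s
v = d / t = 330397 m / 3150.72 s = 104.864 m/s
104.864 m/s ÷ (0.44704 m/s/mph) = 234.574 mph

234.6 mph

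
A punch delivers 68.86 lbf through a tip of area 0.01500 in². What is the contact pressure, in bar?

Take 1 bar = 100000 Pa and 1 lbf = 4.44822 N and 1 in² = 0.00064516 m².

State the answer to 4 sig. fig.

68.86 lbf × 4.44822 = 306.304 N
0.01500 in² × 0.00064516 = 9.6774×10⁻⁶ m²
P = F / A = 306.304 N / 9.6774×10⁻⁶ m² = 3.16515×10⁷ Pa
3.16515×10⁷ Pa ÷ (100000 Pa/bar) = 316.515 bar

316.5 bar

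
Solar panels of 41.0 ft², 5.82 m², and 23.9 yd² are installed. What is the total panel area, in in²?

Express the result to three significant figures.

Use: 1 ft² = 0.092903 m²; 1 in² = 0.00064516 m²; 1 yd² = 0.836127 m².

4.59×10⁴ in²

41.0 ft² × 0.092903 → 3.80902 m²
5.82 m² (already m²)
23.9 yd² × 0.836127 → 19.9834 m²
Sum: 3.80902 + 5.82 + 19.9834 = 29.6124 m²
In in²: 29.6124 / 0.00064516 = 45899.3 in²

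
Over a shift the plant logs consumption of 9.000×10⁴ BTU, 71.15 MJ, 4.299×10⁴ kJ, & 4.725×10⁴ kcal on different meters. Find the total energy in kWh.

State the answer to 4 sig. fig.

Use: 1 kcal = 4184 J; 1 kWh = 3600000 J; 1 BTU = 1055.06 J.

9.000×10⁴ BTU × 1055.06 = 9.49554×10⁷ J
71.15 MJ × 1000000 = 7.115×10⁷ J
4.299×10⁴ kJ × 1000 = 4.299×10⁷ J
4.725×10⁴ kcal × 4184 = 1.97694×10⁸ J
Sum: 9.49554×10⁷ + 7.115×10⁷ + 4.299×10⁷ + 1.97694×10⁸ = 4.06789×10⁸ J
In kWh: 4.06789×10⁸ / 3600000 = 112.997 kWh

113.0 kWh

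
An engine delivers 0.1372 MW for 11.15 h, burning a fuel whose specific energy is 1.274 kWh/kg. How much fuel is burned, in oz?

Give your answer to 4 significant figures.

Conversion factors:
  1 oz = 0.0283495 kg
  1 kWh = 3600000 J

4.236×10⁴ oz

0.1372 MW → 137200 W
11.15 h → 40140 s
E = P × t = 137200 × 40140 = 5.50721×10⁹ J
1.274 kWh/kg → 4.5864×10⁶ J/kg
m = E / e_s = 5.50721×10⁹ / 4.5864×10⁶ = 1200.77 kg
In oz: 1200.77 / 0.0283495 = 42355.9 oz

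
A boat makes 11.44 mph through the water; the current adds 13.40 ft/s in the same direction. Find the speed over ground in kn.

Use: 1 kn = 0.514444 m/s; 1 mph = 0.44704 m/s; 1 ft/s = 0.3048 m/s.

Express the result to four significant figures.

11.44 mph × 0.44704 → 5.11414 m/s
13.40 ft/s × 0.3048 → 4.08432 m/s
Total: 5.11414 + 4.08432 = 9.19846 m/s
In kn: 9.19846 / 0.514444 = 17.8804 kn

17.88 kn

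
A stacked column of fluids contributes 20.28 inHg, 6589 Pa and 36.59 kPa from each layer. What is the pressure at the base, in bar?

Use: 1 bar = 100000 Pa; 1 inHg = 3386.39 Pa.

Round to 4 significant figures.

20.28 inHg × 3386.39 → 68676 Pa
6589 Pa (already Pa)
36.59 kPa × 1000 → 36590 Pa
Total: 68676 + 6589 + 36590 = 111855 Pa
In bar: 111855 / 100000 = 1.11855 bar

1.119 bar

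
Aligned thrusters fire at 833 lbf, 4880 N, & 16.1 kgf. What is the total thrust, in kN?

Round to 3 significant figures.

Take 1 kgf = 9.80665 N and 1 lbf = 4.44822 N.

8.74 kN

833 lbf × 4.44822 = 3705.37 N
4880 N (already N)
16.1 kgf × 9.80665 = 157.887 N
Total: 3705.37 + 4880 + 157.887 = 8743.26 N
In kN: 8743.26 / 1000 = 8.74326 kN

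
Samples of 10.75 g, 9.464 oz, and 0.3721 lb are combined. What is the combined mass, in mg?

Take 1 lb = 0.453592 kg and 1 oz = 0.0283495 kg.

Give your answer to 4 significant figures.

10.75 g × 0.001 = 0.01075 kg
9.464 oz × 0.0283495 = 0.2683 kg
0.3721 lb × 0.453592 = 0.168782 kg
Combined: 0.01075 + 0.2683 + 0.168782 = 0.447832 kg
In mg: 0.447832 / 10⁻⁶ = 447832 mg

4.478×10⁵ mg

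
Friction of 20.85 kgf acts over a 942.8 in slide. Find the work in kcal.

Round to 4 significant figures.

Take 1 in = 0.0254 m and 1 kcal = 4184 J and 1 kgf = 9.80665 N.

1.170 kcal

20.85 kgf × 9.80665 = 204.469 N
942.8 in × 0.0254 = 23.9471 m
W = F × d = 204.469 N × 23.9471 m = 4896.44 J
4896.44 J ÷ (4184 J/kcal) = 1.17028 kcal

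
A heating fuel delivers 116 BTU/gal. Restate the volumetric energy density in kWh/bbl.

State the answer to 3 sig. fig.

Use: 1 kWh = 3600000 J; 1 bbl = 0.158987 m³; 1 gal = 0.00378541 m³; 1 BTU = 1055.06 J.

116 BTU/gal × 1055.06 J/BTU ÷ 0.00378541 m³/gal = 3.23312×10⁷ J/m³
3.23312×10⁷ J/m³ ÷ 3600000 J/kWh × 0.158987 m³/bbl = 1.42784 kWh/bbl

1.43 kWh/bbl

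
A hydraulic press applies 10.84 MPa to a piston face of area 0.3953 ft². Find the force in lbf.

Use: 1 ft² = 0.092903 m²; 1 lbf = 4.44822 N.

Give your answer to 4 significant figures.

10.84 MPa × 1000000 → 1.084×10⁷ Pa
0.3953 ft² × 0.092903 → 0.0367246 m²
F = P × A = 1.084×10⁷ Pa × 0.0367246 m² = 398095 N
398095 N ÷ (4.44822 N/lbf) = 89495.3 lbf

8.950×10⁴ lbf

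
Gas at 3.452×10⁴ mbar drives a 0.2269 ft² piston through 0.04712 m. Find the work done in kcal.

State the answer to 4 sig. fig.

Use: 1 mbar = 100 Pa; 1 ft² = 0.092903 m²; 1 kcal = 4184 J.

3.452×10⁴ mbar → 3.452×10⁶ Pa
0.2269 ft² → 0.0210797 m²
F = P × A = 3.452×10⁶ × 0.0210797 = 72767.1 N
W = F × d = 72767.1 × 0.04712 = 3428.79 J
In kcal: 3428.79 / 4184 = 0.8195 kcal

0.8195 kcal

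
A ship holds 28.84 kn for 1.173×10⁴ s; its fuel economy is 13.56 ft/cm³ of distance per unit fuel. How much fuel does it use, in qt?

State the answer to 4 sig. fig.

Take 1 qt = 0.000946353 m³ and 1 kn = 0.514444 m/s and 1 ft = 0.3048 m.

44.49 qt

28.84 kn → 14.8366 m/s
d = v × t = 14.8366 × 11730 = 174033 m
13.56 ft/cm³ → 4.13309×10⁶ m/m³
V = d / (distance per unit fuel) = 174033 / 4.13309×10⁶ = 0.0421072 m³
In qt: 0.0421072 / 0.000946353 = 44.4942 qt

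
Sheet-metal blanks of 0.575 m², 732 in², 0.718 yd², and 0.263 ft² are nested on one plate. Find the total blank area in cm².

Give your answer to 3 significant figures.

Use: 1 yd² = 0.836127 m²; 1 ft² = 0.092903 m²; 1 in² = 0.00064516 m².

1.67×10⁴ cm²

0.575 m² (already m²)
732 in² × 0.00064516 = 0.472257 m²
0.718 yd² × 0.836127 = 0.600339 m²
0.263 ft² × 0.092903 = 0.0244335 m²
Total: 0.575 + 0.472257 + 0.600339 + 0.0244335 = 1.67203 m²
In cm²: 1.67203 / 0.0001 = 16720.3 cm²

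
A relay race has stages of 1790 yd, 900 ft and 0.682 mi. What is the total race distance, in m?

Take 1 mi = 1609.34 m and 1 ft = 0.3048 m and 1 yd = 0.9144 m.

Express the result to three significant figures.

1790 yd × 0.9144 = 1636.78 m
900 ft × 0.3048 = 274.32 m
0.682 mi × 1609.34 = 1097.57 m
Combined: 1636.78 + 274.32 + 1097.57 = 3008.67 m

3010 m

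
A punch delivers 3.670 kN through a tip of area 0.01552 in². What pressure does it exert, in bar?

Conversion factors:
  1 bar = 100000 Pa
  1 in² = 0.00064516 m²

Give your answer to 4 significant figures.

3665 bar

3.670 kN × 1000 = 3670 N
0.01552 in² × 0.00064516 = 1.00129×10⁻⁵ m²
P = F / A = 3670 N / 1.00129×10⁻⁵ m² = 3.66527×10⁸ Pa
3.66527×10⁸ Pa ÷ (100000 Pa/bar) = 3665.27 bar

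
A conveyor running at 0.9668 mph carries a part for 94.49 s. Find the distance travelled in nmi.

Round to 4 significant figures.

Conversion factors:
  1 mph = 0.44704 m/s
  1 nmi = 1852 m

0.9668 mph × 0.44704 → 0.432198 m/s
d = v × t = 0.432198 m/s × 94.49 s = 40.8384 m
40.8384 m ÷ (1852 m/nmi) = 0.022051 nmi

0.02205 nmi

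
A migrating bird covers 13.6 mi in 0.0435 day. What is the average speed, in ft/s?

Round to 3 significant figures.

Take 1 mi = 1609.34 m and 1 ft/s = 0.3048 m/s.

13.6 mi × 1609.34 → 21887 m
0.0435 day × 86400 → 3758.4 s
v = d / t = 21887 m / 3758.4 s = 5.82349 m/s
5.82349 m/s ÷ (0.3048 m/s/ft/s) = 19.1059 ft/s

19.1 ft/s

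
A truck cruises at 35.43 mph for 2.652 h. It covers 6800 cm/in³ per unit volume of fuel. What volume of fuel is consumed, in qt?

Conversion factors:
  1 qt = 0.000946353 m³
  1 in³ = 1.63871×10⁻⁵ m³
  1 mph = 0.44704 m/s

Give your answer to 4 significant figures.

38.51 qt

35.43 mph → 15.8386 m/s
2.652 h → 9547.2 s
d = v × t = 15.8386 × 9547.2 = 151214 m
6800 cm/in³ → 4.14961×10⁶ m/m³
V = d / (distance per unit fuel) = 151214 / 4.14961×10⁶ = 0.0364405 m³
In qt: 0.0364405 / 0.000946353 = 38.5062 qt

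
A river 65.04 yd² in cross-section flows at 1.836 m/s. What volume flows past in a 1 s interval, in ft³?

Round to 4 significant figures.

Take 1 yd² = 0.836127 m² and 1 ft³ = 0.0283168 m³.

3526 ft³

65.04 yd² × 0.836127 = 54.3817 m²
V = v × A × t = 1.836 m/s × 54.3817 m² × 1 s = 99.8448 m³
99.8448 m³ ÷ (0.0283168 m³/ft³) = 3525.99 ft³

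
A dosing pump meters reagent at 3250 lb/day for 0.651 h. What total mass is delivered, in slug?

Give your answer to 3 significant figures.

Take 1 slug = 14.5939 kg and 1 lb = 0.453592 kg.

2.74 slug

3250 lb/day → 0.0170622 kg/s
0.651 h → 2343.6 s
m = ṁ × t = 0.0170622 × 2343.6 = 39.987 kg
In slug: 39.987 / 14.5939 = 2.73998 slug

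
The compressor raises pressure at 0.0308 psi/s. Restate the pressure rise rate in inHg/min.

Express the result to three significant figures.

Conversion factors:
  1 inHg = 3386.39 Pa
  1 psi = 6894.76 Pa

3.76 inHg/min

0.0308 psi/s × 6894.76 Pa/psi = 212.359 Pa/s
212.359 Pa/s ÷ 3386.39 Pa/inHg × 60 s/min = 3.76257 inHg/min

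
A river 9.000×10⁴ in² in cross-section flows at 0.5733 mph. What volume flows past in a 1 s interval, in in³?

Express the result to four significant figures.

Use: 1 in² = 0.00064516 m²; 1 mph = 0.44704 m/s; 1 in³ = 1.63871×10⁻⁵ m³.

9.081×10⁵ in³

0.5733 mph × 0.44704 → 0.256288 m/s
9.000×10⁴ in² × 0.00064516 → 58.0644 m²
V = v × A × t = 0.256288 m/s × 58.0644 m² × 1 s = 14.8812 m³
14.8812 m³ ÷ (1.63871×10⁻⁵ m³/in³) = 908105 in³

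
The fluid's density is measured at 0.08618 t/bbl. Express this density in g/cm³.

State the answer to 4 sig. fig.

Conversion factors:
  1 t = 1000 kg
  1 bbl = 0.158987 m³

0.5421 g/cm³

0.08618 t/bbl × 1000 kg/t ÷ 0.158987 m³/bbl = 542.057 kg/m³
542.057 kg/m³ ÷ 0.001 kg/g × 10⁻⁶ m³/cm³ = 0.542057 g/cm³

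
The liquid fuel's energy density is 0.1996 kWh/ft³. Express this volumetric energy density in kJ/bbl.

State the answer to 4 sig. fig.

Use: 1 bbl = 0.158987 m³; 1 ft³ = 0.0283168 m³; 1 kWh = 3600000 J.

0.1996 kWh/ft³ × 3600000 J/kWh ÷ 0.0283168 m³/ft³ = 2.53757×10⁷ J/m³
2.53757×10⁷ J/m³ ÷ 1000 J/kJ × 0.158987 m³/bbl = 4034.41 kJ/bbl

4034 kJ/bbl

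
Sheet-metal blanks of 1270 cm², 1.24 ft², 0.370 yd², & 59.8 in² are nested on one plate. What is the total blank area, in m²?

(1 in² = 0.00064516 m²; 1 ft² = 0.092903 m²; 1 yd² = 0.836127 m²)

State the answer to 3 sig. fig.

0.590 m²

1270 cm² × 0.0001 = 0.127 m²
1.24 ft² × 0.092903 = 0.1152 m²
0.370 yd² × 0.836127 = 0.309367 m²
59.8 in² × 0.00064516 = 0.0385806 m²
Total: 0.127 + 0.1152 + 0.309367 + 0.0385806 = 0.590148 m²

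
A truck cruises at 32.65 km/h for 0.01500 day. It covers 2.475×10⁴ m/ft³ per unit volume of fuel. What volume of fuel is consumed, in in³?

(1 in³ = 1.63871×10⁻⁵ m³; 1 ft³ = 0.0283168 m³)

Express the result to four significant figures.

32.65 km/h → 9.06944 m/s
0.01500 day → 1296 s
d = v × t = 9.06944 × 1296 = 11754 m
2.475×10⁴ m/ft³ → 874039 m/m³
V = d / (distance per unit fuel) = 11754 / 874039 = 0.0134479 m³
In in³: 0.0134479 / 1.63871×10⁻⁵ = 820.639 in³

820.6 in³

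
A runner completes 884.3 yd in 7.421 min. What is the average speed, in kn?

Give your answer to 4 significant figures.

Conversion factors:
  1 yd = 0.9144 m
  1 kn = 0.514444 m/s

3.530 kn

884.3 yd × 0.9144 = 808.604 m
7.421 min × 60 = 445.26 s
v = d / t = 808.604 m / 445.26 s = 1.81603 m/s
1.81603 m/s ÷ (0.514444 m/s/kn) = 3.53008 kn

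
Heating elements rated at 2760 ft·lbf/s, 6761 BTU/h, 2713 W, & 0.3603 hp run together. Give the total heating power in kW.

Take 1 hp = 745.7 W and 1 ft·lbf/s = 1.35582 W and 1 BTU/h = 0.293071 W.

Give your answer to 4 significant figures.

2760 ft·lbf/s × 1.35582 = 3742.06 W
6761 BTU/h × 0.293071 = 1981.45 W
2713 W (already W)
0.3603 hp × 745.7 = 268.676 W
Total: 3742.06 + 1981.45 + 2713 + 268.676 = 8705.19 W
In kW: 8705.19 / 1000 = 8.70519 kW

8.705 kW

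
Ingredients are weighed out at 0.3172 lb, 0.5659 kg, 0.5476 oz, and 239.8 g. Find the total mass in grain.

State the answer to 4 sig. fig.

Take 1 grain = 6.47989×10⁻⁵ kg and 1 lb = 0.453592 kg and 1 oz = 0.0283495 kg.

0.3172 lb × 0.453592 = 0.143879 kg
0.5659 kg (already kg)
0.5476 oz × 0.0283495 = 0.0155242 kg
239.8 g × 0.001 = 0.2398 kg
Sum: 0.143879 + 0.5659 + 0.0155242 + 0.2398 = 0.965103 kg
In grain: 0.965103 / 6.47989×10⁻⁵ = 14893.8 grain

1.489×10⁴ grain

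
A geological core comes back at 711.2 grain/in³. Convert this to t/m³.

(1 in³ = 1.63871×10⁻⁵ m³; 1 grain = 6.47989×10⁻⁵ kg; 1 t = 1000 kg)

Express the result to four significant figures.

2.812 t/m³

711.2 grain/in³ × 6.47989×10⁻⁵ kg/grain ÷ 1.63871×10⁻⁵ m³/in³ = 2812.27 kg/m³
2812.27 kg/m³ ÷ 1000 kg/t = 2.81227 t/m³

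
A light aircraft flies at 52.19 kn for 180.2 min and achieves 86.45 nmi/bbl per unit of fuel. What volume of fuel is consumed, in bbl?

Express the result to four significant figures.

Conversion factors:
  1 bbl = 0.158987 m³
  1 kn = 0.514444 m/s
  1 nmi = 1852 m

1.813 bbl

52.19 kn → 26.8488 m/s
180.2 min → 10812 s
d = v × t = 26.8488 × 10812 = 290289 m
86.45 nmi/bbl → 1.00703×10⁶ m/m³
V = d / (distance per unit fuel) = 290289 / 1.00703×10⁶ = 0.288263 m³
In bbl: 0.288263 / 0.158987 = 1.81312 bbl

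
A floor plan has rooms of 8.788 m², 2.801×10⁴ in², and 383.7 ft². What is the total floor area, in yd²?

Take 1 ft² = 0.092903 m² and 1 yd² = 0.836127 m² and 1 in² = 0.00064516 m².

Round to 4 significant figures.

8.788 m² (already m²)
2.801×10⁴ in² × 0.00064516 → 18.0709 m²
383.7 ft² × 0.092903 → 35.6469 m²
Combined: 8.788 + 18.0709 + 35.6469 = 62.5058 m²
In yd²: 62.5058 / 0.836127 = 74.7563 yd²

74.76 yd²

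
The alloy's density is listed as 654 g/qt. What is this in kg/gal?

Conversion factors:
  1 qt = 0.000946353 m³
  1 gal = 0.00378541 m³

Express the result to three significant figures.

654 g/qt × 0.001 kg/g ÷ 0.000946353 m³/qt = 691.074 kg/m³
691.074 kg/m³ × 0.00378541 m³/gal = 2.616 kg/gal

2.62 kg/gal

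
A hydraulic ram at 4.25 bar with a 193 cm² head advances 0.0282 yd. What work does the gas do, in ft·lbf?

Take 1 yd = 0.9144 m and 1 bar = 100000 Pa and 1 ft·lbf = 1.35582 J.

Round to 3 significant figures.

156 ft·lbf

4.25 bar → 425000 Pa
193 cm² → 0.0193 m²
F = P × A = 425000 × 0.0193 = 8202.5 N
0.0282 yd → 0.0257861 m
W = F × d = 8202.5 × 0.0257861 = 211.51 J
In ft·lbf: 211.51 / 1.35582 = 156.002 ft·lbf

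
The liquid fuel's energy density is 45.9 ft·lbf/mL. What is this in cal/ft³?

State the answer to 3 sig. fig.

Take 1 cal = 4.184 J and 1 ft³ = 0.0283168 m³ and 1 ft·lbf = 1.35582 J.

4.21×10⁵ cal/ft³

45.9 ft·lbf/mL × 1.35582 J/ft·lbf ÷ 10⁻⁶ m³/mL = 6.22321×10⁷ J/m³
6.22321×10⁷ J/m³ ÷ 4.184 J/cal × 0.0283168 m³/ft³ = 421179 cal/ft³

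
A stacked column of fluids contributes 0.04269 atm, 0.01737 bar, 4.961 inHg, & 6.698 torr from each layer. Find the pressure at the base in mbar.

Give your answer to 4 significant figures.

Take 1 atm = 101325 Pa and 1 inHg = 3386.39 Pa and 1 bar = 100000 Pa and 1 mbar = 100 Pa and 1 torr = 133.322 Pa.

0.04269 atm × 101325 → 4325.56 Pa
0.01737 bar × 100000 → 1737 Pa
4.961 inHg × 3386.39 → 16799.9 Pa
6.698 torr × 133.322 → 892.991 Pa
Combined: 4325.56 + 1737 + 16799.9 + 892.991 = 23755.5 Pa
In mbar: 23755.5 / 100 = 237.555 mbar

237.6 mbar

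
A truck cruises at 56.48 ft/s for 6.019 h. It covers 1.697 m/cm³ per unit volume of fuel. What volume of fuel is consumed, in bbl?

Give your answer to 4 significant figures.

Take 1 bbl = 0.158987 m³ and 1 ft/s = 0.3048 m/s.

1.383 bbl

56.48 ft/s → 17.2151 m/s
6.019 h → 21668.4 s
d = v × t = 17.2151 × 21668.4 = 373024 m
1.697 m/cm³ → 1.697×10⁶ m/m³
V = d / (distance per unit fuel) = 373024 / 1.697×10⁶ = 0.219814 m³
In bbl: 0.219814 / 0.158987 = 1.38259 bbl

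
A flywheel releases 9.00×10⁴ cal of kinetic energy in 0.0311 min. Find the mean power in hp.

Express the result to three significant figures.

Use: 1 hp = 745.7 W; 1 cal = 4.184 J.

9.00×10⁴ cal × 4.184 → 376560 J
0.0311 min × 60 → 1.866 s
P = E / t = 376560 J / 1.866 s = 201801 W
201801 W ÷ (745.7 W/hp) = 270.62 hp

271 hp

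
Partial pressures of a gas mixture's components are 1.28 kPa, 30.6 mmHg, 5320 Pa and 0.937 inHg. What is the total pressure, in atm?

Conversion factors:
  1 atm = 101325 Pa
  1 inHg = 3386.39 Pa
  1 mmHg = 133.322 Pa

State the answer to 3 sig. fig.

0.137 atm

1.28 kPa × 1000 = 1280 Pa
30.6 mmHg × 133.322 = 4079.65 Pa
5320 Pa (already Pa)
0.937 inHg × 3386.39 = 3173.05 Pa
Total: 1280 + 4079.65 + 5320 + 3173.05 = 13852.7 Pa
In atm: 13852.7 / 101325 = 0.136716 atm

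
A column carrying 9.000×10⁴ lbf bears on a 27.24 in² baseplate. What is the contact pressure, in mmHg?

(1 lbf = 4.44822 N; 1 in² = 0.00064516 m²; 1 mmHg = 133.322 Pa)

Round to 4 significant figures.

9.000×10⁴ lbf × 4.44822 = 400340 N
27.24 in² × 0.00064516 = 0.0175742 m²
P = F / A = 400340 N / 0.0175742 m² = 2.278×10⁷ Pa
2.278×10⁷ Pa ÷ (133.322 Pa/mmHg) = 170865 mmHg

1.709×10⁵ mmHg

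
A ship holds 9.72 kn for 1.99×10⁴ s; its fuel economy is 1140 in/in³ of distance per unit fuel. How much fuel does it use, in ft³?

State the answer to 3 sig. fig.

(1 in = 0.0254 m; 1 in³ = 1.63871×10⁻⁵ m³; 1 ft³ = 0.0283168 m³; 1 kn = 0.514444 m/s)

9.72 kn → 5.0004 m/s
d = v × t = 5.0004 × 19900 = 99508 m
1140 in/in³ → 1.767×10⁶ m/m³
V = d / (distance per unit fuel) = 99508 / 1.767×10⁶ = 0.0563147 m³
In ft³: 0.0563147 / 0.0283168 = 1.98874 ft³

1.99 ft³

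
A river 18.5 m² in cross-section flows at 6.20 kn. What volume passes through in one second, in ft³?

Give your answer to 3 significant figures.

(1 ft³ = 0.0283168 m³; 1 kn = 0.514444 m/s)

6.20 kn × 0.514444 = 3.18955 m/s
V = v × A × t = 3.18955 m/s × 18.5 m² × 1 s = 59.0067 m³
59.0067 m³ ÷ (0.0283168 m³/ft³) = 2083.81 ft³

2080 ft³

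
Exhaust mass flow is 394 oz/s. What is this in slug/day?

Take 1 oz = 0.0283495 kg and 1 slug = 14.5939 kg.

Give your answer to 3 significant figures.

394 oz/s × 0.0283495 kg/oz = 11.1697 kg/s
11.1697 kg/s ÷ 14.5939 kg/slug × 86400 s/day = 66127.8 slug/day

6.61×10⁴ slug/day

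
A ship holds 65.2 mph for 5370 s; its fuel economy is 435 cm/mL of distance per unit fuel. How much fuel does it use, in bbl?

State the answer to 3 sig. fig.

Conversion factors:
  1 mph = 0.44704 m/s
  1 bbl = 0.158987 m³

65.2 mph → 29.147 m/s
d = v × t = 29.147 × 5370 = 156519 m
435 cm/mL → 4.35×10⁶ m/m³
V = d / (distance per unit fuel) = 156519 / 4.35×10⁶ = 0.0359814 m³
In bbl: 0.0359814 / 0.158987 = 0.226317 bbl

0.226 bbl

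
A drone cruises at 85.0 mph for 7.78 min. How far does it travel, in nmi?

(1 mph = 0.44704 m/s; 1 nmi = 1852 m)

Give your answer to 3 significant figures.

85.0 mph × 0.44704 → 37.9984 m/s
7.78 min × 60 → 466.8 s
d = v × t = 37.9984 m/s × 466.8 s = 17737.7 m
17737.7 m ÷ (1852 m/nmi) = 9.57759 nmi

9.58 nmi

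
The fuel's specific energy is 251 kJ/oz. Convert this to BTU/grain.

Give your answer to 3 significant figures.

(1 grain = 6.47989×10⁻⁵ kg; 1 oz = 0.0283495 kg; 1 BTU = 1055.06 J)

0.544 BTU/grain

251 kJ/oz × 1000 J/kJ ÷ 0.0283495 kg/oz = 8.85377×10⁶ J/kg
8.85377×10⁶ J/kg ÷ 1055.06 J/BTU × 6.47989×10⁻⁵ kg/grain = 0.543774 BTU/grain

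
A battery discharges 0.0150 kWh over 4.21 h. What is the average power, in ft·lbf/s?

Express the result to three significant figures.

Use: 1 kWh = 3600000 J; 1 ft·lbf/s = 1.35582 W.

2.63 ft·lbf/s

0.0150 kWh × 3600000 = 54000 J
4.21 h × 3600 = 15156 s
P = E / t = 54000 J / 15156 s = 3.56295 W
3.56295 W ÷ (1.35582 W/ft·lbf/s) = 2.62789 ft·lbf/s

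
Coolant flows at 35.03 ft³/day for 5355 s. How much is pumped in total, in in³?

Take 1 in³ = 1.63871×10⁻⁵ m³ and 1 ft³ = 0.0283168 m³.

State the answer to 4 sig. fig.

3752 in³

35.03 ft³/day → 1.14808×10⁻⁵ m³/s
V = Q × t = 1.14808×10⁻⁵ × 5355 = 0.0614797 m³
In in³: 0.0614797 / 1.63871×10⁻⁵ = 3751.71 in³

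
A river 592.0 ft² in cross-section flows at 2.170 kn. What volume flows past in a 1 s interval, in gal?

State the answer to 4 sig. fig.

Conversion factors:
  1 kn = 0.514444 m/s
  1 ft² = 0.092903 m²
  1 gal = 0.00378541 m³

2.170 kn × 0.514444 → 1.11634 m/s
592.0 ft² × 0.092903 → 54.9986 m²
V = v × A × t = 1.11634 m/s × 54.9986 m² × 1 s = 61.3971 m³
61.3971 m³ ÷ (0.00378541 m³/gal) = 16219.4 gal

1.622×10⁴ gal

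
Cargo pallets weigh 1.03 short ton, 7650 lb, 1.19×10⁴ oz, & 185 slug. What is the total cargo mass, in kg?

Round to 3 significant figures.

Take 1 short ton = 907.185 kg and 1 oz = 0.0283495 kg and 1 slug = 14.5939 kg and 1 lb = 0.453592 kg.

7440 kg

1.03 short ton × 907.185 = 934.401 kg
7650 lb × 0.453592 = 3469.98 kg
1.19×10⁴ oz × 0.0283495 = 337.359 kg
185 slug × 14.5939 = 2699.87 kg
Combined: 934.401 + 3469.98 + 337.359 + 2699.87 = 7441.61 kg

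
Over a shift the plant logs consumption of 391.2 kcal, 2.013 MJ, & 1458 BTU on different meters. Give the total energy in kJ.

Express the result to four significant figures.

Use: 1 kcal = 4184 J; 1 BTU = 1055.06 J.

5188 kJ

391.2 kcal × 4184 → 1.63678×10⁶ J
2.013 MJ × 1000000 → 2.013×10⁶ J
1458 BTU × 1055.06 → 1.53828×10⁶ J
Sum: 1.63678×10⁶ + 2.013×10⁶ + 1.53828×10⁶ = 5.18806×10⁶ J
In kJ: 5.18806×10⁶ / 1000 = 5188.06 kJ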